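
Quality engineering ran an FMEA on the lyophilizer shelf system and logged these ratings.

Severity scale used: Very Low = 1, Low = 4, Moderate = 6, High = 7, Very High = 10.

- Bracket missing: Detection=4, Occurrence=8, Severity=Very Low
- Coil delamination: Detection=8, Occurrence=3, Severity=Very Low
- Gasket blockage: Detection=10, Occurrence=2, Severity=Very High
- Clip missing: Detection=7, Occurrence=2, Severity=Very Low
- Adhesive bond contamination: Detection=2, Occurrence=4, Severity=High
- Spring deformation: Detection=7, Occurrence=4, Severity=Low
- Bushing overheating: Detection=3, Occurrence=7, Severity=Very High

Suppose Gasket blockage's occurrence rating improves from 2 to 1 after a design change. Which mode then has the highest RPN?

RPN = Severity × Occurrence × Detection:
  Bracket missing: 1 × 8 × 4 = 32
  Coil delamination: 1 × 3 × 8 = 24
  Gasket blockage: 10 × 2 × 10 = 200
  Clip missing: 1 × 2 × 7 = 14
  Adhesive bond contamination: 7 × 4 × 2 = 56
  Spring deformation: 4 × 4 × 7 = 112
  Bushing overheating: 10 × 7 × 3 = 210
After action: Gasket blockage → 10 × 1 × 10 = 100.
Revised RPNs: Bushing overheating=210, Spring deformation=112, Gasket blockage=100, Adhesive bond contamination=56, Bracket missing=32, Coil delamination=24, Clip missing=14.
Highest is now Bushing overheating (210).

Bushing overheating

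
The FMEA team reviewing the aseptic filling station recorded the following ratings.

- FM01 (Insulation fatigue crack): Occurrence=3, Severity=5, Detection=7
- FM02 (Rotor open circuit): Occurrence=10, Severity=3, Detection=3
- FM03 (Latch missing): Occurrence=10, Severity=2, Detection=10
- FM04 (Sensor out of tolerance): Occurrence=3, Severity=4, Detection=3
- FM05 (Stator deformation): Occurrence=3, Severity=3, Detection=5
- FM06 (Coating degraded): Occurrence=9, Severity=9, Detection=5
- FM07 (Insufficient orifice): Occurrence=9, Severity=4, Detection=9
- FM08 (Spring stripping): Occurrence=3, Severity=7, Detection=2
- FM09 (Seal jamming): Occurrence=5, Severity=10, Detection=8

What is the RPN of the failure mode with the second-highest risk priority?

400

RPN = Severity × Occurrence × Detection:
  FM01: 5 × 3 × 7 = 105
  FM02: 3 × 10 × 3 = 90
  FM03: 2 × 10 × 10 = 200
  FM04: 4 × 3 × 3 = 36
  FM05: 3 × 3 × 5 = 45
  FM06: 9 × 9 × 5 = 405
  FM07: 4 × 9 × 9 = 324
  FM08: 7 × 3 × 2 = 42
  FM09: 10 × 5 × 8 = 400
Sorted descending: 405, 400, 324, 200, 105, 90, 45, 42, 36.
The second-highest RPN is 400 (FM09).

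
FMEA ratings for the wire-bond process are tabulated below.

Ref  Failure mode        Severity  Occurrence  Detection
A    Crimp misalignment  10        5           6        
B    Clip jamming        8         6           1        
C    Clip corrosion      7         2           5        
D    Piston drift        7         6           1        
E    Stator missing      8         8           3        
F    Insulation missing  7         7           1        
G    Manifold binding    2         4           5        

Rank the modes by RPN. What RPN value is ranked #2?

192

RPN = Severity × Occurrence × Detection:
  A: 10 × 5 × 6 = 300
  B: 8 × 6 × 1 = 48
  C: 7 × 2 × 5 = 70
  D: 7 × 6 × 1 = 42
  E: 8 × 8 × 3 = 192
  F: 7 × 7 × 1 = 49
  G: 2 × 4 × 5 = 40
Sorted descending: 300, 192, 70, 49, 48, 42, 40.
The second-highest RPN is 192 (E).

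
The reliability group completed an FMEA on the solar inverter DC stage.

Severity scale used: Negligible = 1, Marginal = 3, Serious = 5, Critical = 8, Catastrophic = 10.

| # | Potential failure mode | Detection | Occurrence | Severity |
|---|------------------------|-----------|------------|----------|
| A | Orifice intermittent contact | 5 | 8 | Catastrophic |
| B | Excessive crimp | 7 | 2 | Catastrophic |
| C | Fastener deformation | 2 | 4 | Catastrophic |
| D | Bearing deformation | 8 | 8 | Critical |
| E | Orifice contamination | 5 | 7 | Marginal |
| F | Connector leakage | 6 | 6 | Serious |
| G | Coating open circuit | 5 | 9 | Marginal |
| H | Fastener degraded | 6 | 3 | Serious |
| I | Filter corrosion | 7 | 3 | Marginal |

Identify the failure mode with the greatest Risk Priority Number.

RPN = Severity × Occurrence × Detection:
  A: 10 × 8 × 5 = 400
  B: 10 × 2 × 7 = 140
  C: 10 × 4 × 2 = 80
  D: 8 × 8 × 8 = 512
  E: 3 × 7 × 5 = 105
  F: 5 × 6 × 6 = 180
  G: 3 × 9 × 5 = 135
  H: 5 × 3 × 6 = 90
  I: 3 × 3 × 7 = 63
Highest RPN is 512 → D.

D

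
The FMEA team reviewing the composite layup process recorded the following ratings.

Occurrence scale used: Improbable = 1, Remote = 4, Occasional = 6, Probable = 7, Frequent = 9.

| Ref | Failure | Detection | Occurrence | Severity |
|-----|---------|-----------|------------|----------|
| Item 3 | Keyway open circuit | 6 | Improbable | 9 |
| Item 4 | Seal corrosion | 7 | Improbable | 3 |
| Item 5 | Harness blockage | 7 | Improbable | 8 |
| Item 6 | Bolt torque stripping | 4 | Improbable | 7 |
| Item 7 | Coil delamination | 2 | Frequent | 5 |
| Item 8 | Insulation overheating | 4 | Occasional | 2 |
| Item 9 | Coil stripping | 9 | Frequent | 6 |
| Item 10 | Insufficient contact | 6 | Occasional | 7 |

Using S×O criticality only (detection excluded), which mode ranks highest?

Criticality = Severity × Occurrence:
  Item 3: 9 × 1 = 9
  Item 4: 3 × 1 = 3
  Item 5: 8 × 1 = 8
  Item 6: 7 × 1 = 7
  Item 7: 5 × 9 = 45
  Item 8: 2 × 6 = 12
  Item 9: 6 × 9 = 54
  Item 10: 7 × 6 = 42
Highest criticality is 54 → Item 9.

Item 9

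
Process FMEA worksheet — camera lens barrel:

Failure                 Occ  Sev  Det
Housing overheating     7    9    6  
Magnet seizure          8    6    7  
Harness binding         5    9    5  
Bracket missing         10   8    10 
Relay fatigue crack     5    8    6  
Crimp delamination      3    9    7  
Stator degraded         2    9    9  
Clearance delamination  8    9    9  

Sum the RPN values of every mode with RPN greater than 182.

RPN = Severity × Occurrence × Detection:
  Housing overheating: 9 × 7 × 6 = 378
  Magnet seizure: 6 × 8 × 7 = 336
  Harness binding: 9 × 5 × 5 = 225
  Bracket missing: 8 × 10 × 10 = 800
  Relay fatigue crack: 8 × 5 × 6 = 240
  Crimp delamination: 9 × 3 × 7 = 189
  Stator degraded: 9 × 2 × 9 = 162
  Clearance delamination: 9 × 8 × 9 = 648
RPN > 182: Housing overheating (378), Magnet seizure (336), Harness binding (225), Bracket missing (800), Relay fatigue crack (240), Crimp delamination (189), Clearance delamination (648).
Sum: 378 + 336 + 225 + 800 + 240 + 189 + 648 = 2816.

2816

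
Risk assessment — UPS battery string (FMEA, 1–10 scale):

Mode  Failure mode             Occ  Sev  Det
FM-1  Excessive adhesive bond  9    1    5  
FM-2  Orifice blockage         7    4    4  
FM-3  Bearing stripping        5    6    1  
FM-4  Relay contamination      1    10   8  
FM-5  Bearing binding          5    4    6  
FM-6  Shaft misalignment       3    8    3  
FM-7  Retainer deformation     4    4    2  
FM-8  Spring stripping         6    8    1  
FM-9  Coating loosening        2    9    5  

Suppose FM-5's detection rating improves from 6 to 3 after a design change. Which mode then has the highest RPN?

FM-2

RPN = Severity × Occurrence × Detection:
  FM-1: 1 × 9 × 5 = 45
  FM-2: 4 × 7 × 4 = 112
  FM-3: 6 × 5 × 1 = 30
  FM-4: 10 × 1 × 8 = 80
  FM-5: 4 × 5 × 6 = 120
  FM-6: 8 × 3 × 3 = 72
  FM-7: 4 × 4 × 2 = 32
  FM-8: 8 × 6 × 1 = 48
  FM-9: 9 × 2 × 5 = 90
After action: FM-5 → 4 × 5 × 3 = 60.
Revised RPNs: FM-2=112, FM-9=90, FM-4=80, FM-6=72, FM-5=60, FM-8=48, FM-1=45, FM-7=32, FM-3=30.
Highest is now FM-2 (112).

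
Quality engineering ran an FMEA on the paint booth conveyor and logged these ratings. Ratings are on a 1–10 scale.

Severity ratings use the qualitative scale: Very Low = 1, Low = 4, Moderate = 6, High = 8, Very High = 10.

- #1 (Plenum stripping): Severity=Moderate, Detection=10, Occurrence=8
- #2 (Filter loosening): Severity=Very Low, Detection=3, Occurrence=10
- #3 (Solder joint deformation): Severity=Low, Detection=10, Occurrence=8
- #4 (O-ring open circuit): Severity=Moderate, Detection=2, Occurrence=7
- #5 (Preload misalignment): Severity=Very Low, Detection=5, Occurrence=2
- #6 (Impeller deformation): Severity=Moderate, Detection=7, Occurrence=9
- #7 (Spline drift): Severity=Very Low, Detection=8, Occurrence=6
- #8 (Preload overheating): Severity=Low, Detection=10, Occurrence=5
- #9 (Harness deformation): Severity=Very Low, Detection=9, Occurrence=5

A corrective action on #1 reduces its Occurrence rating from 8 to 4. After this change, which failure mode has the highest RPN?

#6

RPN = Severity × Occurrence × Detection:
  #1: 6 × 8 × 10 = 480
  #2: 1 × 10 × 3 = 30
  #3: 4 × 8 × 10 = 320
  #4: 6 × 7 × 2 = 84
  #5: 1 × 2 × 5 = 10
  #6: 6 × 9 × 7 = 378
  #7: 1 × 6 × 8 = 48
  #8: 4 × 5 × 10 = 200
  #9: 1 × 5 × 9 = 45
After action: #1 → 6 × 4 × 10 = 240.
Revised RPNs: #6=378, #3=320, #1=240, #8=200, #4=84, #7=48, #9=45, #2=30, #5=10.
Highest is now #6 (378).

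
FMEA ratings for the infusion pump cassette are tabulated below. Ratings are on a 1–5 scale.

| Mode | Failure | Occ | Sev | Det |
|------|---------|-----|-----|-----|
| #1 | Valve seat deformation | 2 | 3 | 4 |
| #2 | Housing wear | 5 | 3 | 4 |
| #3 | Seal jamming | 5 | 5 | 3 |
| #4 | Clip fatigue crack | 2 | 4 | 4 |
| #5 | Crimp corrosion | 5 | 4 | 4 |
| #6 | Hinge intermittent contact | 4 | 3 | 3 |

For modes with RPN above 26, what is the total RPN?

RPN = Severity × Occurrence × Detection:
  #1: 3 × 2 × 4 = 24
  #2: 3 × 5 × 4 = 60
  #3: 5 × 5 × 3 = 75
  #4: 4 × 2 × 4 = 32
  #5: 4 × 5 × 4 = 80
  #6: 3 × 4 × 3 = 36
RPN > 26: #2 (60), #3 (75), #4 (32), #5 (80), #6 (36).
Sum: 60 + 75 + 32 + 80 + 36 = 283.

283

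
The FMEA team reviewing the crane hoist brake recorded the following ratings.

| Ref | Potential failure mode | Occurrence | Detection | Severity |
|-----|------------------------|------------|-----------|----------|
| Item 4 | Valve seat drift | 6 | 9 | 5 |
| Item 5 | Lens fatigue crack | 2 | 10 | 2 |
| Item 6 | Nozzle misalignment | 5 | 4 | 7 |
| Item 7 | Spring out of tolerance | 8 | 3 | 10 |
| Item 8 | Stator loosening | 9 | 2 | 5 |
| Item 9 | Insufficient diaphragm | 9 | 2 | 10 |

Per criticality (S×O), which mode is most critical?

Criticality = Severity × Occurrence:
  Item 4: 5 × 6 = 30
  Item 5: 2 × 2 = 4
  Item 6: 7 × 5 = 35
  Item 7: 10 × 8 = 80
  Item 8: 5 × 9 = 45
  Item 9: 10 × 9 = 90
Highest criticality is 90 → Item 9.

Item 9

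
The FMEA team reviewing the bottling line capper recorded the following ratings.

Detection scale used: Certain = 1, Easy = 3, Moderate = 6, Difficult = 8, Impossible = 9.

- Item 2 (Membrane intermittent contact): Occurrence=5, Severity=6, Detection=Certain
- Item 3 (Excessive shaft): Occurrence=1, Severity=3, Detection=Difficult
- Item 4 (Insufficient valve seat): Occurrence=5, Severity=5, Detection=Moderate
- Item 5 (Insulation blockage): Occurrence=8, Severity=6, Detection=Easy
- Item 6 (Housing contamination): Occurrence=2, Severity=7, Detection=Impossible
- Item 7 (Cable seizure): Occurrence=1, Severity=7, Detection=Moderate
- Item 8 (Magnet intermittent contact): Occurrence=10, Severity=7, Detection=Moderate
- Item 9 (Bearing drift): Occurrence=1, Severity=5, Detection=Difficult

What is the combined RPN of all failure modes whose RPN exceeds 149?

RPN = Severity × Occurrence × Detection:
  Item 2: 6 × 5 × 1 = 30
  Item 3: 3 × 1 × 8 = 24
  Item 4: 5 × 5 × 6 = 150
  Item 5: 6 × 8 × 3 = 144
  Item 6: 7 × 2 × 9 = 126
  Item 7: 7 × 1 × 6 = 42
  Item 8: 7 × 10 × 6 = 420
  Item 9: 5 × 1 × 8 = 40
RPN > 149: Item 4 (150), Item 8 (420).
Sum: 150 + 420 = 570.

570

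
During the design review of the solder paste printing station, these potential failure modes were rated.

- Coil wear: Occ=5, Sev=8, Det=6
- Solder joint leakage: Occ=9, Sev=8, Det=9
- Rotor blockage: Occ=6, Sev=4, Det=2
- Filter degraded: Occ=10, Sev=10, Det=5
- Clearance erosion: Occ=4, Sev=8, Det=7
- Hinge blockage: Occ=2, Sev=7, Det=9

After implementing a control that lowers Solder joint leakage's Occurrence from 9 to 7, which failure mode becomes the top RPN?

Solder joint leakage

RPN = Severity × Occurrence × Detection:
  Coil wear: 8 × 5 × 6 = 240
  Solder joint leakage: 8 × 9 × 9 = 648
  Rotor blockage: 4 × 6 × 2 = 48
  Filter degraded: 10 × 10 × 5 = 500
  Clearance erosion: 8 × 4 × 7 = 224
  Hinge blockage: 7 × 2 × 9 = 126
After action: Solder joint leakage → 8 × 7 × 9 = 504.
Revised RPNs: Solder joint leakage=504, Filter degraded=500, Coil wear=240, Clearance erosion=224, Hinge blockage=126, Rotor blockage=48.
Highest is now Solder joint leakage (504).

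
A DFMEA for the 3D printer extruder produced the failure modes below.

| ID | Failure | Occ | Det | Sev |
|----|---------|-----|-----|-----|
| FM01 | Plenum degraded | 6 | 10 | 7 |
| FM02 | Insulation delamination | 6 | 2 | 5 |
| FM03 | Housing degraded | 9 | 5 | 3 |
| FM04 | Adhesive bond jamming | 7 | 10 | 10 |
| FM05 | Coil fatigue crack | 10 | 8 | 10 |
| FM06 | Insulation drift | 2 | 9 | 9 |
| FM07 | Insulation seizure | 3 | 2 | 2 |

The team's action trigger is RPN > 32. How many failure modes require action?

RPN = Severity × Occurrence × Detection:
  FM01: 7 × 6 × 10 = 420
  FM02: 5 × 6 × 2 = 60
  FM03: 3 × 9 × 5 = 135
  FM04: 10 × 7 × 10 = 700
  FM05: 10 × 10 × 8 = 800
  FM06: 9 × 2 × 9 = 162
  FM07: 2 × 3 × 2 = 12
Modes with RPN > 32: FM01 (420), FM02 (60), FM03 (135), FM04 (700), FM05 (800), FM06 (162) → 6.

6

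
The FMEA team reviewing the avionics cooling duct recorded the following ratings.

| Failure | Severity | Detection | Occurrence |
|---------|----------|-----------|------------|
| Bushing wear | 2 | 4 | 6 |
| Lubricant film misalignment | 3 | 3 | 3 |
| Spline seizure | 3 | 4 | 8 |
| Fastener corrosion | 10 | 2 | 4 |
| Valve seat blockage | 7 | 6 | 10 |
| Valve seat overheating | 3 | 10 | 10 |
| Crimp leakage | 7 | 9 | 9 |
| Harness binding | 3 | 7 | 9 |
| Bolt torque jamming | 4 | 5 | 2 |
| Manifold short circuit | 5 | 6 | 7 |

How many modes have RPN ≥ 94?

6

RPN = Severity × Occurrence × Detection:
  Bushing wear: 2 × 6 × 4 = 48
  Lubricant film misalignment: 3 × 3 × 3 = 27
  Spline seizure: 3 × 8 × 4 = 96
  Fastener corrosion: 10 × 4 × 2 = 80
  Valve seat blockage: 7 × 10 × 6 = 420
  Valve seat overheating: 3 × 10 × 10 = 300
  Crimp leakage: 7 × 9 × 9 = 567
  Harness binding: 3 × 9 × 7 = 189
  Bolt torque jamming: 4 × 2 × 5 = 40
  Manifold short circuit: 5 × 7 × 6 = 210
Modes with RPN ≥ 94: Spline seizure (96), Valve seat blockage (420), Valve seat overheating (300), Crimp leakage (567), Harness binding (189), Manifold short circuit (210) → 6.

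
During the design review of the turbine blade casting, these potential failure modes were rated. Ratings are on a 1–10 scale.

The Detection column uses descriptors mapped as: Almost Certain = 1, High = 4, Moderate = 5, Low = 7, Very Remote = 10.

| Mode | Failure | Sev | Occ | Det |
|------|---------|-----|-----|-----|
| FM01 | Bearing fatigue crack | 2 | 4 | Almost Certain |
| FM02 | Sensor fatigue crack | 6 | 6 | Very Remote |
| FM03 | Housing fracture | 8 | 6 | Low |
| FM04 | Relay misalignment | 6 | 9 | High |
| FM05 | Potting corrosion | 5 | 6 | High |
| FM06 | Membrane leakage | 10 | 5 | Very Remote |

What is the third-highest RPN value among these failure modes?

RPN = Severity × Occurrence × Detection:
  FM01: 2 × 4 × 1 = 8
  FM02: 6 × 6 × 10 = 360
  FM03: 8 × 6 × 7 = 336
  FM04: 6 × 9 × 4 = 216
  FM05: 5 × 6 × 4 = 120
  FM06: 10 × 5 × 10 = 500
Sorted descending: 500, 360, 336, 216, 120, 8.
The third-highest RPN is 336 (FM03).

336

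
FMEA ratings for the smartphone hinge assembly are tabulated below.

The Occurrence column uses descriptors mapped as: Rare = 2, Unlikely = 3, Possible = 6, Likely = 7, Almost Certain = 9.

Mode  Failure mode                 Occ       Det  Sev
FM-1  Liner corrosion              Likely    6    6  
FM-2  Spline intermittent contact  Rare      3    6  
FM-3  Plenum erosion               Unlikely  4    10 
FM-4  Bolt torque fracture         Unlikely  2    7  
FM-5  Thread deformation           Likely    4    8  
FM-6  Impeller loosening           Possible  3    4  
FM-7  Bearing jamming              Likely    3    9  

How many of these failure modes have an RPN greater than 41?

RPN = Severity × Occurrence × Detection:
  FM-1: 6 × 7 × 6 = 252
  FM-2: 6 × 2 × 3 = 36
  FM-3: 10 × 3 × 4 = 120
  FM-4: 7 × 3 × 2 = 42
  FM-5: 8 × 7 × 4 = 224
  FM-6: 4 × 6 × 3 = 72
  FM-7: 9 × 7 × 3 = 189
Modes with RPN > 41: FM-1 (252), FM-3 (120), FM-4 (42), FM-5 (224), FM-6 (72), FM-7 (189) → 6.

6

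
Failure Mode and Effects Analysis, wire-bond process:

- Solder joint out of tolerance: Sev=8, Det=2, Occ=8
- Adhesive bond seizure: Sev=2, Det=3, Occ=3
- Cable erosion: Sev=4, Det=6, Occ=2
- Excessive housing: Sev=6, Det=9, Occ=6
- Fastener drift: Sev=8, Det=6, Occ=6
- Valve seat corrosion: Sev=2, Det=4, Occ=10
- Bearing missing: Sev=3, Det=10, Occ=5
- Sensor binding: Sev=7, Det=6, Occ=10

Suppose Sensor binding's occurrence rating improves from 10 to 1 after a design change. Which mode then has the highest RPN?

Excessive housing

RPN = Severity × Occurrence × Detection:
  Solder joint out of tolerance: 8 × 8 × 2 = 128
  Adhesive bond seizure: 2 × 3 × 3 = 18
  Cable erosion: 4 × 2 × 6 = 48
  Excessive housing: 6 × 6 × 9 = 324
  Fastener drift: 8 × 6 × 6 = 288
  Valve seat corrosion: 2 × 10 × 4 = 80
  Bearing missing: 3 × 5 × 10 = 150
  Sensor binding: 7 × 10 × 6 = 420
After action: Sensor binding → 7 × 1 × 6 = 42.
Revised RPNs: Excessive housing=324, Fastener drift=288, Bearing missing=150, Solder joint out of tolerance=128, Valve seat corrosion=80, Cable erosion=48, Sensor binding=42, Adhesive bond seizure=18.
Highest is now Excessive housing (324).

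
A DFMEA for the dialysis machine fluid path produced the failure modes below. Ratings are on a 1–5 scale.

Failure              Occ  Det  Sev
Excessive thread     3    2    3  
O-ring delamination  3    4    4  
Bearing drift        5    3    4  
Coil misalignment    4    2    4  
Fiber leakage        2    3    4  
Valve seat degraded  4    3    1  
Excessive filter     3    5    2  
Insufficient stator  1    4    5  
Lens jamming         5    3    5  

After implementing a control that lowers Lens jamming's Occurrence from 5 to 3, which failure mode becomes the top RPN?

Bearing drift

RPN = Severity × Occurrence × Detection:
  Excessive thread: 3 × 3 × 2 = 18
  O-ring delamination: 4 × 3 × 4 = 48
  Bearing drift: 4 × 5 × 3 = 60
  Coil misalignment: 4 × 4 × 2 = 32
  Fiber leakage: 4 × 2 × 3 = 24
  Valve seat degraded: 1 × 4 × 3 = 12
  Excessive filter: 2 × 3 × 5 = 30
  Insufficient stator: 5 × 1 × 4 = 20
  Lens jamming: 5 × 5 × 3 = 75
After action: Lens jamming → 5 × 3 × 3 = 45.
Revised RPNs: Bearing drift=60, O-ring delamination=48, Lens jamming=45, Coil misalignment=32, Excessive filter=30, Fiber leakage=24, Insufficient stator=20, Excessive thread=18, Valve seat degraded=12.
Highest is now Bearing drift (60).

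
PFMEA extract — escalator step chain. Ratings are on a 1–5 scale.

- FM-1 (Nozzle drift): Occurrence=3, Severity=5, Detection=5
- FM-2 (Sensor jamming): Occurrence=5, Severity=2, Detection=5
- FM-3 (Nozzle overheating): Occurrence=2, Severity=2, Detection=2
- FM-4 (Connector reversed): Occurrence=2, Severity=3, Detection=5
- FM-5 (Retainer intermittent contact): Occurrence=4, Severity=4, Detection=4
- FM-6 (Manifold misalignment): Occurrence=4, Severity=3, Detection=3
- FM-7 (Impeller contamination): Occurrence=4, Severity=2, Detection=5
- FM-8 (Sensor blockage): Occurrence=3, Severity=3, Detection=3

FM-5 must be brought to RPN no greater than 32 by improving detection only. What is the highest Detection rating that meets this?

2

FM-5: S=4, O=4, D=4 → current RPN = 64.
Fixed product = 16. Need 16 × D ≤ 32, so D ≤ 32/16 = 2.00.
Maximum integer Detection rating = 2 (gives RPN 32; D=3 would give 48 > 32).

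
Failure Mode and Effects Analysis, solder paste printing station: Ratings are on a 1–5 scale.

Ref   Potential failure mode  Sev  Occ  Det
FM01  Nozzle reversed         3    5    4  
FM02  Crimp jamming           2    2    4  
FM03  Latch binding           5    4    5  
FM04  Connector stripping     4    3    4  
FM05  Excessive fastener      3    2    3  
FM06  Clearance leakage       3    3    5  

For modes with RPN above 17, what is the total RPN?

271

RPN = Severity × Occurrence × Detection:
  FM01: 3 × 5 × 4 = 60
  FM02: 2 × 2 × 4 = 16
  FM03: 5 × 4 × 5 = 100
  FM04: 4 × 3 × 4 = 48
  FM05: 3 × 2 × 3 = 18
  FM06: 3 × 3 × 5 = 45
RPN > 17: FM01 (60), FM03 (100), FM04 (48), FM05 (18), FM06 (45).
Sum: 60 + 100 + 48 + 18 + 45 = 271.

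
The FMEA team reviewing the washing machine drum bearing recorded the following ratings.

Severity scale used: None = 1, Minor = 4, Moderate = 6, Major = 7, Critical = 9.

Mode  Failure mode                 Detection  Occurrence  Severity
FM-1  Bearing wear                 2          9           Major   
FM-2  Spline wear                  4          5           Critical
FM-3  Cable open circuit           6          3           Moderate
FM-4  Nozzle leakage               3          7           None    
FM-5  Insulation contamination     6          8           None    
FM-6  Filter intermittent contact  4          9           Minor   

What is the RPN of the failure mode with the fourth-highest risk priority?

RPN = Severity × Occurrence × Detection:
  FM-1: 7 × 9 × 2 = 126
  FM-2: 9 × 5 × 4 = 180
  FM-3: 6 × 3 × 6 = 108
  FM-4: 1 × 7 × 3 = 21
  FM-5: 1 × 8 × 6 = 48
  FM-6: 4 × 9 × 4 = 144
Sorted descending: 180, 144, 126, 108, 48, 21.
The fourth-highest RPN is 108 (FM-3).

108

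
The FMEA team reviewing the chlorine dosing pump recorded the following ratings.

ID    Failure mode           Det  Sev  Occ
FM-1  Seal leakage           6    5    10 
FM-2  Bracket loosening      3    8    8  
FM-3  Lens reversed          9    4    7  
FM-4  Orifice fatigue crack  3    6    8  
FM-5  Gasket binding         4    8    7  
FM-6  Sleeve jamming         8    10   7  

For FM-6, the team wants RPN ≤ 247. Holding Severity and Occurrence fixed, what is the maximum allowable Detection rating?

FM-6: S=10, O=7, D=8 → current RPN = 560.
Fixed product = 70. Need 70 × D ≤ 247, so D ≤ 247/70 = 3.53.
Maximum integer Detection rating = 3 (gives RPN 210; D=4 would give 280 > 247).

3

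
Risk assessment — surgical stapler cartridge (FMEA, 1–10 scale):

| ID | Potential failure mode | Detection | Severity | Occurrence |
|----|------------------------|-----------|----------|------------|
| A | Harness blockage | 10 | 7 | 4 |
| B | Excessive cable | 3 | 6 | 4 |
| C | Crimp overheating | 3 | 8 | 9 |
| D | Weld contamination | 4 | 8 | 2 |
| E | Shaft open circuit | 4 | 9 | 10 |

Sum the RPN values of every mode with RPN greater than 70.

RPN = Severity × Occurrence × Detection:
  A: 7 × 4 × 10 = 280
  B: 6 × 4 × 3 = 72
  C: 8 × 9 × 3 = 216
  D: 8 × 2 × 4 = 64
  E: 9 × 10 × 4 = 360
RPN > 70: A (280), B (72), C (216), E (360).
Sum: 280 + 72 + 216 + 360 = 928.

928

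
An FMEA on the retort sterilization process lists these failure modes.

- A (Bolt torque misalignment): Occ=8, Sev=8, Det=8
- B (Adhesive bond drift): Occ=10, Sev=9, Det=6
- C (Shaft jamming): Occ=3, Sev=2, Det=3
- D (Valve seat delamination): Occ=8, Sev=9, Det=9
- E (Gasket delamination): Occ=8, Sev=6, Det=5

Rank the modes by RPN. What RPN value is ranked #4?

RPN = Severity × Occurrence × Detection:
  A: 8 × 8 × 8 = 512
  B: 9 × 10 × 6 = 540
  C: 2 × 3 × 3 = 18
  D: 9 × 8 × 9 = 648
  E: 6 × 8 × 5 = 240
Sorted descending: 648, 540, 512, 240, 18.
The fourth-highest RPN is 240 (E).

240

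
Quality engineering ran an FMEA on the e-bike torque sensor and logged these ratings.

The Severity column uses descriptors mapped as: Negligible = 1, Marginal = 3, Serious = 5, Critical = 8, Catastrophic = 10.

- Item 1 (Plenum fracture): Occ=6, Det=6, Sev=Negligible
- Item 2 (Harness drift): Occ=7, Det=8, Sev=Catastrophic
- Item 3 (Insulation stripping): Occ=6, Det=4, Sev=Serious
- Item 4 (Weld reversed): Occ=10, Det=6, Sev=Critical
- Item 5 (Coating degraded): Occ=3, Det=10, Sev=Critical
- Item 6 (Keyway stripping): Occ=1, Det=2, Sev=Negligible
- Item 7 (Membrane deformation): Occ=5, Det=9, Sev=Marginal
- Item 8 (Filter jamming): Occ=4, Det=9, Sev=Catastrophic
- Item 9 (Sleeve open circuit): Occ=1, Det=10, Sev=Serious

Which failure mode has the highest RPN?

Item 2

RPN = Severity × Occurrence × Detection:
  Item 1: 1 × 6 × 6 = 36
  Item 2: 10 × 7 × 8 = 560
  Item 3: 5 × 6 × 4 = 120
  Item 4: 8 × 10 × 6 = 480
  Item 5: 8 × 3 × 10 = 240
  Item 6: 1 × 1 × 2 = 2
  Item 7: 3 × 5 × 9 = 135
  Item 8: 10 × 4 × 9 = 360
  Item 9: 5 × 1 × 10 = 50
Highest RPN is 560 → Item 2.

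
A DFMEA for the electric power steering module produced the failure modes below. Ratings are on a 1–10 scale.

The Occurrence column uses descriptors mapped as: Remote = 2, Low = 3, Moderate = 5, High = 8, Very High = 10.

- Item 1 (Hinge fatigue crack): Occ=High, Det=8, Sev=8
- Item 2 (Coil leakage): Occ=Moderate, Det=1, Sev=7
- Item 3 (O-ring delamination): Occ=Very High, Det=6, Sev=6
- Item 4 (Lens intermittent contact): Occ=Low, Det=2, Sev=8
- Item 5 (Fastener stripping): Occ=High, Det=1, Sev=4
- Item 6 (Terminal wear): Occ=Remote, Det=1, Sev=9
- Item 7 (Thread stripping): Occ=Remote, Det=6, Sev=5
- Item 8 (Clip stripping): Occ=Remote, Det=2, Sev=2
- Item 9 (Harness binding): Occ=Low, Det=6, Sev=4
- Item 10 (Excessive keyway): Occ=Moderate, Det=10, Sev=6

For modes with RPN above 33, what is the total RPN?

RPN = Severity × Occurrence × Detection:
  Item 1: 8 × 8 × 8 = 512
  Item 2: 7 × 5 × 1 = 35
  Item 3: 6 × 10 × 6 = 360
  Item 4: 8 × 3 × 2 = 48
  Item 5: 4 × 8 × 1 = 32
  Item 6: 9 × 2 × 1 = 18
  Item 7: 5 × 2 × 6 = 60
  Item 8: 2 × 2 × 2 = 8
  Item 9: 4 × 3 × 6 = 72
  Item 10: 6 × 5 × 10 = 300
RPN > 33: Item 1 (512), Item 2 (35), Item 3 (360), Item 4 (48), Item 7 (60), Item 9 (72), Item 10 (300).
Sum: 512 + 35 + 360 + 48 + 60 + 72 + 300 = 1387.

1387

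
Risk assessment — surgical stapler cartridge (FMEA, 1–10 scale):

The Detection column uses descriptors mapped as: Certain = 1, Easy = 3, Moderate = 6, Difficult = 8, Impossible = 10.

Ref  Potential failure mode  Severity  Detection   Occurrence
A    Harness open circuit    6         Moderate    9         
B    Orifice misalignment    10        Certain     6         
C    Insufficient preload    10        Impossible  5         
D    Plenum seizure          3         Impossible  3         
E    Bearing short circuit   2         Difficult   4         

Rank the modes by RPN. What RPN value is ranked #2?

RPN = Severity × Occurrence × Detection:
  A: 6 × 9 × 6 = 324
  B: 10 × 6 × 1 = 60
  C: 10 × 5 × 10 = 500
  D: 3 × 3 × 10 = 90
  E: 2 × 4 × 8 = 64
Sorted descending: 500, 324, 90, 64, 60.
The second-highest RPN is 324 (A).

324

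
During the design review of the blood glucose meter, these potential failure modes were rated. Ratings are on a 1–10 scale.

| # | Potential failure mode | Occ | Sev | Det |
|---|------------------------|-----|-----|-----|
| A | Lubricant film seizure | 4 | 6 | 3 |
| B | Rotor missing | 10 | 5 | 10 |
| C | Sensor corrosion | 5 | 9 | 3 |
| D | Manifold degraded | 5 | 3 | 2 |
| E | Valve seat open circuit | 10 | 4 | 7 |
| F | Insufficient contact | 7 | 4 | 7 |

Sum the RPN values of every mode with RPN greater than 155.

RPN = Severity × Occurrence × Detection:
  A: 6 × 4 × 3 = 72
  B: 5 × 10 × 10 = 500
  C: 9 × 5 × 3 = 135
  D: 3 × 5 × 2 = 30
  E: 4 × 10 × 7 = 280
  F: 4 × 7 × 7 = 196
RPN > 155: B (500), E (280), F (196).
Sum: 500 + 280 + 196 = 976.

976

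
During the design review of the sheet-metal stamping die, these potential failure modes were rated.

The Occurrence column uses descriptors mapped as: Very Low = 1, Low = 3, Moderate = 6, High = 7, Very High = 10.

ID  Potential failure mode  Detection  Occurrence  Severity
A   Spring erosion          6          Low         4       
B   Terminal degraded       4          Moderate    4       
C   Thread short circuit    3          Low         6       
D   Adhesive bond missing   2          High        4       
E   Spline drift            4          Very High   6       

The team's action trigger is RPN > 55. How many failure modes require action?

4

RPN = Severity × Occurrence × Detection:
  A: 4 × 3 × 6 = 72
  B: 4 × 6 × 4 = 96
  C: 6 × 3 × 3 = 54
  D: 4 × 7 × 2 = 56
  E: 6 × 10 × 4 = 240
Modes with RPN > 55: A (72), B (96), D (56), E (240) → 4.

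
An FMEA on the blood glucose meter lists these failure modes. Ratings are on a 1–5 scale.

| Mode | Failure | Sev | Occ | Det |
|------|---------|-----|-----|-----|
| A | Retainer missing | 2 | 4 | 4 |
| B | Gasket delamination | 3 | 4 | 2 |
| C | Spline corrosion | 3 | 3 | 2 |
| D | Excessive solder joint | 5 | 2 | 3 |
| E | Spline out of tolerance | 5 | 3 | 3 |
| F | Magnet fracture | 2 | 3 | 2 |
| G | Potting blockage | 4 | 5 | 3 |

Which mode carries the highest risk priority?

G

RPN = Severity × Occurrence × Detection:
  A: 2 × 4 × 4 = 32
  B: 3 × 4 × 2 = 24
  C: 3 × 3 × 2 = 18
  D: 5 × 2 × 3 = 30
  E: 5 × 3 × 3 = 45
  F: 2 × 3 × 2 = 12
  G: 4 × 5 × 3 = 60
Highest RPN is 60 → G.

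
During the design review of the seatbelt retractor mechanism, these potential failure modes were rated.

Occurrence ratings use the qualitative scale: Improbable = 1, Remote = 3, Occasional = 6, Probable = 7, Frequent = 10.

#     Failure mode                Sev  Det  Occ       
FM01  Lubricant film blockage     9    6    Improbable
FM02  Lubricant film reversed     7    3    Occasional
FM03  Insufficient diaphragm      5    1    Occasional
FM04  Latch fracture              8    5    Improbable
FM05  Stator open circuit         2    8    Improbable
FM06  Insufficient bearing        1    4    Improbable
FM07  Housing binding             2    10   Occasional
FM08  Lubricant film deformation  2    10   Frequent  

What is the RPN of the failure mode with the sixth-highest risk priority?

30

RPN = Severity × Occurrence × Detection:
  FM01: 9 × 1 × 6 = 54
  FM02: 7 × 6 × 3 = 126
  FM03: 5 × 6 × 1 = 30
  FM04: 8 × 1 × 5 = 40
  FM05: 2 × 1 × 8 = 16
  FM06: 1 × 1 × 4 = 4
  FM07: 2 × 6 × 10 = 120
  FM08: 2 × 10 × 10 = 200
Sorted descending: 200, 126, 120, 54, 40, 30, 16, 4.
The sixth-highest RPN is 30 (FM03).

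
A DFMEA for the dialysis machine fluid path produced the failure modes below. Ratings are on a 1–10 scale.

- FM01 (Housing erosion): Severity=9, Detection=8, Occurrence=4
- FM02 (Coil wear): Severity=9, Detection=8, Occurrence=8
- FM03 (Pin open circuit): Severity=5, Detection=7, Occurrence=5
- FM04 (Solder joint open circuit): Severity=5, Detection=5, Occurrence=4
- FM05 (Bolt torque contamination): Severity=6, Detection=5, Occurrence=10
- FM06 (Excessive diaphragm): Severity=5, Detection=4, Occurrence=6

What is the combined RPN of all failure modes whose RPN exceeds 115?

1459

RPN = Severity × Occurrence × Detection:
  FM01: 9 × 4 × 8 = 288
  FM02: 9 × 8 × 8 = 576
  FM03: 5 × 5 × 7 = 175
  FM04: 5 × 4 × 5 = 100
  FM05: 6 × 10 × 5 = 300
  FM06: 5 × 6 × 4 = 120
RPN > 115: FM01 (288), FM02 (576), FM03 (175), FM05 (300), FM06 (120).
Sum: 288 + 576 + 175 + 300 + 120 = 1459.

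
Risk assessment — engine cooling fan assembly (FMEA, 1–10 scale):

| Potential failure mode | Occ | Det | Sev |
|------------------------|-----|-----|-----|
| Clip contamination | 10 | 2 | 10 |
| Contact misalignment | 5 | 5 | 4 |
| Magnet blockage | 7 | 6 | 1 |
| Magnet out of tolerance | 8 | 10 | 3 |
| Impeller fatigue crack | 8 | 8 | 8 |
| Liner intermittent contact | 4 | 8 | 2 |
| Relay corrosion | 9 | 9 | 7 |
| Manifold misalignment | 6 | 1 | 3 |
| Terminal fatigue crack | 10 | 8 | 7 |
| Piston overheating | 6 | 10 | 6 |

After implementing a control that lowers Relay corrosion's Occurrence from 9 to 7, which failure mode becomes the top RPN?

RPN = Severity × Occurrence × Detection:
  Clip contamination: 10 × 10 × 2 = 200
  Contact misalignment: 4 × 5 × 5 = 100
  Magnet blockage: 1 × 7 × 6 = 42
  Magnet out of tolerance: 3 × 8 × 10 = 240
  Impeller fatigue crack: 8 × 8 × 8 = 512
  Liner intermittent contact: 2 × 4 × 8 = 64
  Relay corrosion: 7 × 9 × 9 = 567
  Manifold misalignment: 3 × 6 × 1 = 18
  Terminal fatigue crack: 7 × 10 × 8 = 560
  Piston overheating: 6 × 6 × 10 = 360
After action: Relay corrosion → 7 × 7 × 9 = 441.
Revised RPNs: Terminal fatigue crack=560, Impeller fatigue crack=512, Relay corrosion=441, Piston overheating=360, Magnet out of tolerance=240, Clip contamination=200, Contact misalignment=100, Liner intermittent contact=64, Magnet blockage=42, Manifold misalignment=18.
Highest is now Terminal fatigue crack (560).

Terminal fatigue crack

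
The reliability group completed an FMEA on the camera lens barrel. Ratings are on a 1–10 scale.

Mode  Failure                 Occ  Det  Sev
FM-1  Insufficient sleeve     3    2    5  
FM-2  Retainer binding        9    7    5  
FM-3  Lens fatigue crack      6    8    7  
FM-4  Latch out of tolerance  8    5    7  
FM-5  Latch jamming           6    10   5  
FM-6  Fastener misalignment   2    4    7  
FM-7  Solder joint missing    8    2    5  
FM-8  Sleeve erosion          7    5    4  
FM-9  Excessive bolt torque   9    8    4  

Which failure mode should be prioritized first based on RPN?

FM-3

RPN = Severity × Occurrence × Detection:
  FM-1: 5 × 3 × 2 = 30
  FM-2: 5 × 9 × 7 = 315
  FM-3: 7 × 6 × 8 = 336
  FM-4: 7 × 8 × 5 = 280
  FM-5: 5 × 6 × 10 = 300
  FM-6: 7 × 2 × 4 = 56
  FM-7: 5 × 8 × 2 = 80
  FM-8: 4 × 7 × 5 = 140
  FM-9: 4 × 9 × 8 = 288
Highest RPN is 336 → FM-3.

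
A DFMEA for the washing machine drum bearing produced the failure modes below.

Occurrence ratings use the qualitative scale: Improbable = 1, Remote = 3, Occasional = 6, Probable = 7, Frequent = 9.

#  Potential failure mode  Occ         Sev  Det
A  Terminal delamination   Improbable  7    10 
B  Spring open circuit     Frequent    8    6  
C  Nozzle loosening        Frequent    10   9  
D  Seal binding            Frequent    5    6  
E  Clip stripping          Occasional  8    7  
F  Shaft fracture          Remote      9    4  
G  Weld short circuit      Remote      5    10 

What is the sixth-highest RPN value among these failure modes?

RPN = Severity × Occurrence × Detection:
  A: 7 × 1 × 10 = 70
  B: 8 × 9 × 6 = 432
  C: 10 × 9 × 9 = 810
  D: 5 × 9 × 6 = 270
  E: 8 × 6 × 7 = 336
  F: 9 × 3 × 4 = 108
  G: 5 × 3 × 10 = 150
Sorted descending: 810, 432, 336, 270, 150, 108, 70.
The sixth-highest RPN is 108 (F).

108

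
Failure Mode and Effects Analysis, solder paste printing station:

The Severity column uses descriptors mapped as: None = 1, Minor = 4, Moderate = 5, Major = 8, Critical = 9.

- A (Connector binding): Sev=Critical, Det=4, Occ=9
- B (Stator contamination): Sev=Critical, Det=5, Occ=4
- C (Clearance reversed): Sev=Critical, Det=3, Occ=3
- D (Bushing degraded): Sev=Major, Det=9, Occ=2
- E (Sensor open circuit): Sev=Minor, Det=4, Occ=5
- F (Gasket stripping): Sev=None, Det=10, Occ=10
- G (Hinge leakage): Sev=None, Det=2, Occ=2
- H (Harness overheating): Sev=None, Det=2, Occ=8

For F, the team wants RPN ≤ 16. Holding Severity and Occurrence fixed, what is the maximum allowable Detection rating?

F: S=1, O=10, D=10 → current RPN = 100.
Fixed product = 10. Need 10 × D ≤ 16, so D ≤ 16/10 = 1.60.
Maximum integer Detection rating = 1 (gives RPN 10; D=2 would give 20 > 16).

1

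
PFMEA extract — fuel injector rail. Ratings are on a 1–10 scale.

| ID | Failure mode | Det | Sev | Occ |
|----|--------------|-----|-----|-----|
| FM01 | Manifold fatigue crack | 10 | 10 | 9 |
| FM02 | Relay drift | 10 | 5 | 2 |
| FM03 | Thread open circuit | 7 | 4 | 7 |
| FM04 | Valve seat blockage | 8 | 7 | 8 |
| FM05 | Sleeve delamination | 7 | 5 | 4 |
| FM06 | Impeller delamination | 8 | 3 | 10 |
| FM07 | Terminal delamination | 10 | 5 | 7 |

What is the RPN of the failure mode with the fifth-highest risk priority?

196

RPN = Severity × Occurrence × Detection:
  FM01: 10 × 9 × 10 = 900
  FM02: 5 × 2 × 10 = 100
  FM03: 4 × 7 × 7 = 196
  FM04: 7 × 8 × 8 = 448
  FM05: 5 × 4 × 7 = 140
  FM06: 3 × 10 × 8 = 240
  FM07: 5 × 7 × 10 = 350
Sorted descending: 900, 448, 350, 240, 196, 140, 100.
The fifth-highest RPN is 196 (FM03).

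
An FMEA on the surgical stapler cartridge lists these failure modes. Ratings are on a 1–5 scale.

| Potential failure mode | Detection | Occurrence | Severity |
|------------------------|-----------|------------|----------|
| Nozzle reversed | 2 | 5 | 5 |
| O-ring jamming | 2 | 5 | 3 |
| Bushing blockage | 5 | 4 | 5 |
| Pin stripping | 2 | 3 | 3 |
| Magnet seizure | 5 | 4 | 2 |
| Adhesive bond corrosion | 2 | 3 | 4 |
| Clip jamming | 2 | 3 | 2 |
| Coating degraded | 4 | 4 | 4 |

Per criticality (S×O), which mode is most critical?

Criticality = Severity × Occurrence:
  Nozzle reversed: 5 × 5 = 25
  O-ring jamming: 3 × 5 = 15
  Bushing blockage: 5 × 4 = 20
  Pin stripping: 3 × 3 = 9
  Magnet seizure: 2 × 4 = 8
  Adhesive bond corrosion: 4 × 3 = 12
  Clip jamming: 2 × 3 = 6
  Coating degraded: 4 × 4 = 16
Highest criticality is 25 → Nozzle reversed.

Nozzle reversed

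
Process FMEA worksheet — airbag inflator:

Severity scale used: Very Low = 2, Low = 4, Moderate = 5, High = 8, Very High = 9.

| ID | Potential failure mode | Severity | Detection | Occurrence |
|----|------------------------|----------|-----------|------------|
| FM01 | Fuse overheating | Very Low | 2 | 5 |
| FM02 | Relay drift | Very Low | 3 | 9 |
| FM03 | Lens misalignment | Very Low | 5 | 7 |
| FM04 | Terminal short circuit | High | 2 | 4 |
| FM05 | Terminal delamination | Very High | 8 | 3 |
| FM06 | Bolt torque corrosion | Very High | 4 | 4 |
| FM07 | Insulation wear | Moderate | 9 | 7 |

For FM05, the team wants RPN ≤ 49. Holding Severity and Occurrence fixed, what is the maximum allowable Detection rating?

FM05: S=9, O=3, D=8 → current RPN = 216.
Fixed product = 27. Need 27 × D ≤ 49, so D ≤ 49/27 = 1.81.
Maximum integer Detection rating = 1 (gives RPN 27; D=2 would give 54 > 49).

1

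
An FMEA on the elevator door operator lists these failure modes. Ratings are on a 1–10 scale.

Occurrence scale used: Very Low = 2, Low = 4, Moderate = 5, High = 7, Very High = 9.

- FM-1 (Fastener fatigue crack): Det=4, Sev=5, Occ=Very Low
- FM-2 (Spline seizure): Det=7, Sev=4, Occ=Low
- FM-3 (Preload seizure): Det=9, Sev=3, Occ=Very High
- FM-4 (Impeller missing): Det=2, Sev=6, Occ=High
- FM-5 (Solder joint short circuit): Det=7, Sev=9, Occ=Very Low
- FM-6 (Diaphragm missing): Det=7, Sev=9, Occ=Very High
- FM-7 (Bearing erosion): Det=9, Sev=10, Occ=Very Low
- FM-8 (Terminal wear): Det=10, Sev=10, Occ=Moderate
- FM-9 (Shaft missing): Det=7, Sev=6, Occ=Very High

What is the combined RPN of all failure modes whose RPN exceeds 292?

1445

RPN = Severity × Occurrence × Detection:
  FM-1: 5 × 2 × 4 = 40
  FM-2: 4 × 4 × 7 = 112
  FM-3: 3 × 9 × 9 = 243
  FM-4: 6 × 7 × 2 = 84
  FM-5: 9 × 2 × 7 = 126
  FM-6: 9 × 9 × 7 = 567
  FM-7: 10 × 2 × 9 = 180
  FM-8: 10 × 5 × 10 = 500
  FM-9: 6 × 9 × 7 = 378
RPN > 292: FM-6 (567), FM-8 (500), FM-9 (378).
Sum: 567 + 500 + 378 = 1445.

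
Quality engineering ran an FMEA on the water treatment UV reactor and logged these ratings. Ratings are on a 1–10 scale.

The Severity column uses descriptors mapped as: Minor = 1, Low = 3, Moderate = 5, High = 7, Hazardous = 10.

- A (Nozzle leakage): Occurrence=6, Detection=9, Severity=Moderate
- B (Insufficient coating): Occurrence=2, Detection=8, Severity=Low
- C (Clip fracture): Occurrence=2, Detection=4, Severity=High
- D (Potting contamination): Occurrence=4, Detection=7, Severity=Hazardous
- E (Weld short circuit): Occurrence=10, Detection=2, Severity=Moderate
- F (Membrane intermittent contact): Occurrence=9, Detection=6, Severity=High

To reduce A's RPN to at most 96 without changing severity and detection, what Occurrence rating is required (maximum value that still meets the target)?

2

A: S=5, O=6, D=9 → current RPN = 270.
Fixed product = 45. Need 45 × O ≤ 96, so O ≤ 96/45 = 2.13.
Maximum integer Occurrence rating = 2 (gives RPN 90; O=3 would give 135 > 96).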